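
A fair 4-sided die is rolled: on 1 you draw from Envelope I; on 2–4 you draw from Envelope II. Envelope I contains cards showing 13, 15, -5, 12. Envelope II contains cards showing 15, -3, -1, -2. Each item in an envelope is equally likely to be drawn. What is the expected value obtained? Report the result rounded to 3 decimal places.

E[X | Envelope I] = (13 + 15 − 5 + 12)/4 = 35/4
E[X | Envelope II] = (15 − 3 − 1 − 2)/4 = 9/4
E[X] = (1/4)·35/4 + (3/4)·9/4 = 31/8 ≈ 3.875

3.875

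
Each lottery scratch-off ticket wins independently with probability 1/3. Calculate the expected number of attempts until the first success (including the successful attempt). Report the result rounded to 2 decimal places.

For a geometric distribution, E[trials] = 1/p = 1/(1/3) = 3.
≈ 3.00

3.00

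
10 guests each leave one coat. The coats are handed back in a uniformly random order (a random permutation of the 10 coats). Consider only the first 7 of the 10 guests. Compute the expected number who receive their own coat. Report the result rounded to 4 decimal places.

0.7000

Let Xᵢ = 1 if person i gets their own coat. For each i, P(Xᵢ=1) = 1/10.
By linearity of expectation, E[X₁+…+X_7] = 7·(1/10) = 7/10.
≈ 0.7000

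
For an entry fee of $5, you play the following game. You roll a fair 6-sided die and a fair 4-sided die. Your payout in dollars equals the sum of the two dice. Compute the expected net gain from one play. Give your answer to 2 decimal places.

$1.00

Distribution of the sum of the two dice: 2 w.p. 1/24, 3 w.p. 1/12, 4 w.p. 1/8, 5 w.p. 1/6, 6 w.p. 1/6, 7 w.p. 1/6, …
E[payout] = (1/24)·2 + (1/12)·3 + (1/8)·4 + (1/6)·5 + (1/6)·6 + (1/6)·7 + (1/8)·8 + (1/12)·9 + (1/24)·10 = 6
Expected profit = 6 − 5 = 1 ≈ $1.00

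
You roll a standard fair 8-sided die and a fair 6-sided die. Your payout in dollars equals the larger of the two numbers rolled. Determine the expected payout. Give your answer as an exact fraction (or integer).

Distribution of the larger of the two numbers rolled: 1 w.p. 1/48, 2 w.p. 1/16, 3 w.p. 5/48, 4 w.p. 7/48, 5 w.p. 3/16, 6 w.p. 11/48, …
E[payout] = (1/48)·1 + (1/16)·2 + (5/48)·3 + (7/48)·4 + (3/16)·5 + (11/48)·6 + (1/8)·7 + (1/8)·8 = 251/48

251/48 dollars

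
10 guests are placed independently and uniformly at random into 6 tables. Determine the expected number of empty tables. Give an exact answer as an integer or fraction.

9765625/10077696

Let Xⱼ=1 if table j is empty. P(Xⱼ=1) = ((6-1)/6)^10 = 9765625/60466176.
By linearity, E[#empty] = 6·9765625/60466176 = 9765625/10077696.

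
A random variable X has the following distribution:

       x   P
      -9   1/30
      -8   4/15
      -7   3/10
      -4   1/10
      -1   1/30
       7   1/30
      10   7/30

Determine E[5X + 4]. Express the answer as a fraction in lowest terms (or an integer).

E[5x+4] = (1/30)·(-41) + (4/15)·(-36) + (3/10)·(-31) + (1/10)·(-16) + (1/30)·(-1) + (1/30)·39 + (7/30)·54
     = -8

-8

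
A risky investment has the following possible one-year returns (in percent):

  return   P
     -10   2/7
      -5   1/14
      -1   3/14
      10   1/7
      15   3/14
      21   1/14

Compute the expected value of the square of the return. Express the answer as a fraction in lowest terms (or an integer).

872/7

E[X²] = (2/7)·100 + (1/14)·25 + (3/14)·1 + (1/7)·100 + (3/14)·225 + (1/14)·441
     = 872/7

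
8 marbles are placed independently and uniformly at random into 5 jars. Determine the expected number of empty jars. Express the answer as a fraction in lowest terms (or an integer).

Let Xⱼ=1 if jar j is empty. P(Xⱼ=1) = ((5-1)/5)^8 = 65536/390625.
By linearity, E[#empty] = 5·65536/390625 = 65536/78125.

65536/78125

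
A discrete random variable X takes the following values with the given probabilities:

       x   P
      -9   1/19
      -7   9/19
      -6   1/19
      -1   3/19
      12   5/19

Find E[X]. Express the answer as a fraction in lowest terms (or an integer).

-21/19

E[X] = (1/19)·(-9) + (9/19)·(-7) + (1/19)·(-6) + (3/19)·(-1) + (5/19)·12
     = -21/19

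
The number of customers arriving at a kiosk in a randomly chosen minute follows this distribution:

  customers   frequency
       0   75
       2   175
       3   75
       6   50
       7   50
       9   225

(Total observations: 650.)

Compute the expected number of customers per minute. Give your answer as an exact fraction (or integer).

5

Total = 650, so P(customers=0) = 75/650, etc.
E[X] = (3/26)·0 + (7/26)·2 + (3/26)·3 + (1/13)·6 + (1/13)·7 + (9/26)·9
     = 5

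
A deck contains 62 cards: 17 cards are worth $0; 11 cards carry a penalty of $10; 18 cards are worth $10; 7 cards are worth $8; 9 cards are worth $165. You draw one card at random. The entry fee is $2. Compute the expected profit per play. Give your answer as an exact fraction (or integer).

E[payout] = (17/62)·0 + (11/62)·(-10) + (18/62)·10 + (7/62)·8 + (9/62)·165 = 1611/62
Expected profit = 1611/62 − 2 = 1487/62

1487/62 dollars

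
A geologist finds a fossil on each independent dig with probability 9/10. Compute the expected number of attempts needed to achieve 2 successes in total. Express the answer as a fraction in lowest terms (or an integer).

20/9

By linearity (sum of 2 independent geometric waits), E[trials] = 2/p = 2/(9/10) = 20/9.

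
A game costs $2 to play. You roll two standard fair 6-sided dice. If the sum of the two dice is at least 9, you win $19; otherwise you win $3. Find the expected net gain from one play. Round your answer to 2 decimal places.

E[payout] = (13/18)·3 + (5/18)·19 = 67/9
Expected profit = 67/9 − 2 = 49/9 ≈ $5.44

$5.44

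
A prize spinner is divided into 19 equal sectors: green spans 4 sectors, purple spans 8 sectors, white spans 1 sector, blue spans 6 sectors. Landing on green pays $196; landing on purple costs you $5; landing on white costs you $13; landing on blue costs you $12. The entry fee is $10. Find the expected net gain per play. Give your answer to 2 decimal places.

E[payout] = (4/19)·196 + (8/19)·(-5) + (1/19)·(-13) + (6/19)·(-12) = 659/19
Expected profit = 659/19 − 10 = 469/19 ≈ $24.68

$24.68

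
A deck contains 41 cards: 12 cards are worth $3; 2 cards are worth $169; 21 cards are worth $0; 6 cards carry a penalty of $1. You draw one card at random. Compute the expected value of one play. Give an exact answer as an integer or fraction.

368/41 dollars

E[payout] = (12/41)·3 + (2/41)·169 + (21/41)·0 + (6/41)·(-1) = 368/41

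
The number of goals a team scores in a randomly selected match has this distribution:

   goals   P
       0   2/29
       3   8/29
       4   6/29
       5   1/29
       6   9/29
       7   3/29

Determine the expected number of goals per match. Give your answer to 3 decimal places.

4.414

E[X] = (2/29)·0 + (8/29)·3 + (6/29)·4 + (1/29)·5 + (9/29)·6 + (3/29)·7
     = 128/29 ≈ 4.414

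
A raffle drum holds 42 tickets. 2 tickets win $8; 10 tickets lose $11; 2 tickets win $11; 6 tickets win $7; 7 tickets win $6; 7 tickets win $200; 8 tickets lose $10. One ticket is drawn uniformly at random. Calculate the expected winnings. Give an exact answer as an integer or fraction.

E[payout] = (2/42)·8 + (10/42)·(-11) + (2/42)·11 + (6/42)·7 + (7/42)·6 + (7/42)·200 + (8/42)·(-10) = 222/7

222/7 dollars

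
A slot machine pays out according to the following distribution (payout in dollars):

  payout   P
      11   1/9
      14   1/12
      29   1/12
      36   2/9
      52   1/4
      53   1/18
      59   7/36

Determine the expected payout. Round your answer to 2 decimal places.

E[X] = (1/9)·11 + (1/12)·14 + (1/12)·29 + (2/9)·36 + (1/4)·52 + (1/18)·53 + (7/36)·59
     = 362/9 ≈ 40.22

$40.22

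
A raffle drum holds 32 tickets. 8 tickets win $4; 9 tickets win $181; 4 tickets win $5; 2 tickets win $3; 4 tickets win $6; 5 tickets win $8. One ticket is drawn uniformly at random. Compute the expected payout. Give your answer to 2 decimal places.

E[payout] = (8/32)·4 + (9/32)·181 + (4/32)·5 + (2/32)·3 + (4/32)·6 + (5/32)·8 = 1751/32
≈ $54.72

$54.72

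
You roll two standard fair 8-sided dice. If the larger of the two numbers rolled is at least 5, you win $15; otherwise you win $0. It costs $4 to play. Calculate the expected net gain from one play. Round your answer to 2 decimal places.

$7.25

E[payout] = (1/4)·0 + (3/4)·15 = 45/4
Expected profit = 45/4 − 4 = 29/4 ≈ $7.25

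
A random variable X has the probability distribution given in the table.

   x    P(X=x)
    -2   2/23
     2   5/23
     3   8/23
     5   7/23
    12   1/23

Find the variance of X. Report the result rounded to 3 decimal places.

E[X] = (2/23)·(-2) + (5/23)·2 + (8/23)·3 + (7/23)·5 + (1/23)·12 = 77/23
E[X²] = (2/23)·4 + (5/23)·4 + (8/23)·9 + (7/23)·25 + (1/23)·144 = 419/23
Var(X) = 419/23 − (77/23)² = 3708/529 ≈ 7.009

7.009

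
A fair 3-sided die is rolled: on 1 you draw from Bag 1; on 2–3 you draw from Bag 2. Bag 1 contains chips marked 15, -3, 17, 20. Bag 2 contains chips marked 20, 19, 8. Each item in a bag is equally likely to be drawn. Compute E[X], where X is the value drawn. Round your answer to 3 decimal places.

E[X | Bag 1] = (15 − 3 + 17 + 20)/4 = 49/4
E[X | Bag 2] = (20 + 19 + 8)/3 = 47/3
E[X] = (1/3)·49/4 + (2/3)·47/3 = 523/36 ≈ 14.528

14.528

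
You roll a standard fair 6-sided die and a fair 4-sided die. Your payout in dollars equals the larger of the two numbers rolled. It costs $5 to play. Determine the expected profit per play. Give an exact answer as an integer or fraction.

-13/12 dollars

Distribution of the larger of the two numbers rolled: 1 w.p. 1/24, 2 w.p. 1/8, 3 w.p. 5/24, 4 w.p. 7/24, 5 w.p. 1/6, 6 w.p. 1/6
E[payout] = (1/24)·1 + (1/8)·2 + (5/24)·3 + (7/24)·4 + (1/6)·5 + (1/6)·6 = 47/12
Expected profit = 47/12 − 5 = -13/12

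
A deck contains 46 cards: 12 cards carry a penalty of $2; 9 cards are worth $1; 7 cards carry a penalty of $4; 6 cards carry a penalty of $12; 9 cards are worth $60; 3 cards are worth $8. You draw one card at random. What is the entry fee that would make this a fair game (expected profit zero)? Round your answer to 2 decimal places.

E[payout] = (12/46)·(-2) + (9/46)·1 + (7/46)·(-4) + (6/46)·(-12) + (9/46)·60 + (3/46)·8 = 449/46
Fair fee = E[payout] = 449/46 ≈ $9.76

$9.76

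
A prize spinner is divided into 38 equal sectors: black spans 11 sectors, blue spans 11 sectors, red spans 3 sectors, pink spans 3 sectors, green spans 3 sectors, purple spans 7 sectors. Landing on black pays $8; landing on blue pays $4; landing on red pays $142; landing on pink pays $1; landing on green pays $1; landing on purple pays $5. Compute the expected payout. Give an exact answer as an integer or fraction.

599/38 dollars

E[payout] = (11/38)·8 + (11/38)·4 + (3/38)·142 + (3/38)·1 + (3/38)·1 + (7/38)·5 = 599/38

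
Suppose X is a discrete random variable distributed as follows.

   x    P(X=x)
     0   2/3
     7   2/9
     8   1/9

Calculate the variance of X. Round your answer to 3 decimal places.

12.025

E[X] = (2/3)·0 + (2/9)·7 + (1/9)·8 = 22/9
E[X²] = (2/3)·0 + (2/9)·49 + (1/9)·64 = 18
Var(X) = 18 − (22/9)² = 974/81 ≈ 12.025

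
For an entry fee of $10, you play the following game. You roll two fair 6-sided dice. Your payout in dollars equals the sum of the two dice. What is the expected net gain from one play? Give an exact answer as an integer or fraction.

Distribution of the sum of the two dice: 2 w.p. 1/36, 3 w.p. 1/18, 4 w.p. 1/12, 5 w.p. 1/9, 6 w.p. 5/36, 7 w.p. 1/6, …
E[payout] = (1/36)·2 + (1/18)·3 + (1/12)·4 + (1/9)·5 + (5/36)·6 + (1/6)·7 + (5/36)·8 + (1/9)·9 + (1/12)·10 + (1/18)·11 + (1/36)·12 = 7
Expected profit = 7 − 10 = -3

-$3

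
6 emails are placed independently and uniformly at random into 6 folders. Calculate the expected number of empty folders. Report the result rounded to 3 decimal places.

Let Xⱼ=1 if folder j is empty. P(Xⱼ=1) = ((6-1)/6)^6 = 15625/46656.
By linearity, E[#empty] = 6·15625/46656 = 15625/7776.
≈ 2.009

2.009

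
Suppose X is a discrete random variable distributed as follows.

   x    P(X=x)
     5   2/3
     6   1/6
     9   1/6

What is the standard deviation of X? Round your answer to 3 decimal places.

1.462

E[X] = 35/6, E[X²] = 217/6
Var(X) = E[X²] − (E[X])² = 217/6 − 1225/36 = 77/36
SD(X) = √(77/36) ≈ 1.462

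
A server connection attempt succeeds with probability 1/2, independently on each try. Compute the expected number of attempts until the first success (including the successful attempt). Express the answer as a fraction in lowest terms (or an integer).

2

For a geometric distribution, E[trials] = 1/p = 1/(1/2) = 2.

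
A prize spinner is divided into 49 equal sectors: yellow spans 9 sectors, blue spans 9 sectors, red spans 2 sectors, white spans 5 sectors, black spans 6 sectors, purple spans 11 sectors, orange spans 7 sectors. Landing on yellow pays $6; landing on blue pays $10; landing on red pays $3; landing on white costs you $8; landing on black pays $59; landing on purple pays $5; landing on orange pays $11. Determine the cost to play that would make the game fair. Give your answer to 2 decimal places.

$12.16

E[payout] = (9/49)·6 + (9/49)·10 + (2/49)·3 + (5/49)·(-8) + (6/49)·59 + (11/49)·5 + (7/49)·11 = 596/49
Fair fee = E[payout] = 596/49 ≈ $12.16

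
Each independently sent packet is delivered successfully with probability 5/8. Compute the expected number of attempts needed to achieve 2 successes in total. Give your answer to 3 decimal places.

By linearity (sum of 2 independent geometric waits), E[trials] = 2/p = 2/(5/8) = 16/5.
≈ 3.200

3.200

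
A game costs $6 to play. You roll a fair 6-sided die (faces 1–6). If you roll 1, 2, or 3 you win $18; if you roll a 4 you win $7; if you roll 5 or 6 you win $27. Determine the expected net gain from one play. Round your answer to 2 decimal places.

$13.17

E[payout] = (1/6)·7 + (1/2)·18 + (1/3)·27 = 115/6
Expected profit = 115/6 − 6 = 79/6 ≈ $13.17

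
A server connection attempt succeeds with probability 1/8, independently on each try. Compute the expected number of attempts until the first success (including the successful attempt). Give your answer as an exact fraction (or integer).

8

For a geometric distribution, E[trials] = 1/p = 1/(1/8) = 8.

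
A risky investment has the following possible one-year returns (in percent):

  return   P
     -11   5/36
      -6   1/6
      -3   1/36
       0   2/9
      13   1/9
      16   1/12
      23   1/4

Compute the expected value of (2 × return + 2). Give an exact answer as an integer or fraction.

E[2x+2] = (5/36)·(-20) + (1/6)·(-10) + (1/36)·(-4) + (2/9)·2 + (1/9)·28 + (1/12)·34 + (1/4)·48
     = 83/6

83/6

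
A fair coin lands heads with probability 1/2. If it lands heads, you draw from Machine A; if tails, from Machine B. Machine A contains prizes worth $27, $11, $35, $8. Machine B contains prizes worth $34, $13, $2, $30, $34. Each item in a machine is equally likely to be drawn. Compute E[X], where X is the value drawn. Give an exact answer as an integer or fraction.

E[X | Machine A] = (27 + 11 + 35 + 8)/4 = 81/4
E[X | Machine B] = (34 + 13 + 2 + 30 + 34)/5 = 113/5
E[X] = (1/2)·81/4 + (1/2)·113/5 = 857/40

857/40 dollars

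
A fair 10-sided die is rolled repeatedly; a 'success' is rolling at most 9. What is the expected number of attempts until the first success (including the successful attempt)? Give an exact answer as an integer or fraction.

10/9

For a geometric distribution, E[trials] = 1/p = 1/(9/10) = 10/9.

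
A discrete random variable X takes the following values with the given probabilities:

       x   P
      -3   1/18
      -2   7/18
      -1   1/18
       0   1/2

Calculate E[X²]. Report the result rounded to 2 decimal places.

2.11

E[X²] = (1/18)·9 + (7/18)·4 + (1/18)·1 + (1/2)·0
     = 19/9 ≈ 2.11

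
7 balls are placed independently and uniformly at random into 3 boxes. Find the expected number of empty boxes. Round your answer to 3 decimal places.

0.176

Let Xⱼ=1 if box j is empty. P(Xⱼ=1) = ((3-1)/3)^7 = 128/2187.
By linearity, E[#empty] = 3·128/2187 = 128/729.
≈ 0.176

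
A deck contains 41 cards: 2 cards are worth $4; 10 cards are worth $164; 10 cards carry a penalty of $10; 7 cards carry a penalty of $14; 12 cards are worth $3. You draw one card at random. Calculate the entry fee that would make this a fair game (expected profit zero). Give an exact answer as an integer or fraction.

1486/41 dollars

E[payout] = (2/41)·4 + (10/41)·164 + (10/41)·(-10) + (7/41)·(-14) + (12/41)·3 = 1486/41
Fair fee = E[payout] = 1486/41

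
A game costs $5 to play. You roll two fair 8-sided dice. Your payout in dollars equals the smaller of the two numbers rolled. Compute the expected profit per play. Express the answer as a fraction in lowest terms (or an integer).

Distribution of the smaller of the two numbers rolled: 1 w.p. 15/64, 2 w.p. 13/64, 3 w.p. 11/64, 4 w.p. 9/64, 5 w.p. 7/64, 6 w.p. 5/64, …
E[payout] = (15/64)·1 + (13/64)·2 + (11/64)·3 + (9/64)·4 + (7/64)·5 + (5/64)·6 + (3/64)·7 + (1/64)·8 = 51/16
Expected profit = 51/16 − 5 = -29/16

-29/16 dollars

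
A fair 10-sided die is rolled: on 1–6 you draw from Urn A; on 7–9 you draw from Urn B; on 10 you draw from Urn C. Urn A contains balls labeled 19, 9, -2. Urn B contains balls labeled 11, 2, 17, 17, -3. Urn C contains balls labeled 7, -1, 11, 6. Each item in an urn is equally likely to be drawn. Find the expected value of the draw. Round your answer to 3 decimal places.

8.415

E[X | Urn A] = (19 + 9 − 2)/3 = 26/3
E[X | Urn B] = (11 + 2 + 17 + 17 − 3)/5 = 44/5
E[X | Urn C] = (7 − 1 + 11 + 6)/4 = 23/4
E[X] = (3/5)·26/3 + (3/10)·44/5 + (1/10)·23/4 = 1683/200 ≈ 8.415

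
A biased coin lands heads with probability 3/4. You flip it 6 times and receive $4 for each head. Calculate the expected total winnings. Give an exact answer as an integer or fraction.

E[#heads] = 6·3/4 = 9/2 (linearity over flips).
E[winnings] = 4·9/2 = 18.

$18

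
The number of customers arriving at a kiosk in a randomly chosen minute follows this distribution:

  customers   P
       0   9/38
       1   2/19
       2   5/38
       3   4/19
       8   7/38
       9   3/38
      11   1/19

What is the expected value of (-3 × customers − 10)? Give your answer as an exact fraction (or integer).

-809/38

E[-3x-10] = (9/38)·(-10) + (2/19)·(-13) + (5/38)·(-16) + (4/19)·(-19) + (7/38)·(-34) + (3/38)·(-37) + (1/19)·(-43)
     = -809/38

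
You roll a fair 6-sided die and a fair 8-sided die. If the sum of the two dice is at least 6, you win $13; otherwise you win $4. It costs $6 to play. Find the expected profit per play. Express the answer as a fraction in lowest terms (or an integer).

E[payout] = (5/24)·4 + (19/24)·13 = 89/8
Expected profit = 89/8 − 6 = 41/8

41/8 dollars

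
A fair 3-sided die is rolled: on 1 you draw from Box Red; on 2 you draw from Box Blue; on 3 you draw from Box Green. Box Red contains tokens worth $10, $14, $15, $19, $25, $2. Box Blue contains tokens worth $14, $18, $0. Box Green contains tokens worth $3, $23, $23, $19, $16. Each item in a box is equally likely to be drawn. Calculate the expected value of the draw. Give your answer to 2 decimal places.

E[X | Box Red] = (10 + 14 + 15 + 19 + 25 + 2)/6 = 85/6
E[X | Box Blue] = (14 + 18 + 0)/3 = 32/3
E[X | Box Green] = (3 + 23 + 23 + 19 + 16)/5 = 84/5
E[X] = (1/3)·85/6 + (1/3)·32/3 + (1/3)·84/5 = 1249/90 ≈ 13.88

$13.88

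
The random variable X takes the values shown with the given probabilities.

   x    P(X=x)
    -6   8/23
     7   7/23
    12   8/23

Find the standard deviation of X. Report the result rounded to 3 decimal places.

7.729

E[X] = 97/23, E[X²] = 1783/23
Var(X) = E[X²] − (E[X])² = 1783/23 − 9409/529 = 31600/529
SD(X) = √(31600/529) ≈ 7.729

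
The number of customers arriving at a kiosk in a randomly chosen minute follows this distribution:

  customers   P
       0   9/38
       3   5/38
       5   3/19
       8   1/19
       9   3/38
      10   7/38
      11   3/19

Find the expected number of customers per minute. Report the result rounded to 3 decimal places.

5.895

E[X] = (9/38)·0 + (5/38)·3 + (3/19)·5 + (1/19)·8 + (3/38)·9 + (7/38)·10 + (3/19)·11
     = 112/19 ≈ 5.895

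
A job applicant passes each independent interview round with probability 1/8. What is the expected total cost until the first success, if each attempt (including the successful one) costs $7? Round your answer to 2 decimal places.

$56.00

E[#attempts] = 1/p = 8; E[cost] = 7·8 = 56.
≈ 56.00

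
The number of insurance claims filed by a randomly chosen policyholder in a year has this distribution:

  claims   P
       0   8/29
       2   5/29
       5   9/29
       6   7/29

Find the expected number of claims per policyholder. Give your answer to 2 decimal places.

3.34

E[X] = (8/29)·0 + (5/29)·2 + (9/29)·5 + (7/29)·6
     = 97/29 ≈ 3.34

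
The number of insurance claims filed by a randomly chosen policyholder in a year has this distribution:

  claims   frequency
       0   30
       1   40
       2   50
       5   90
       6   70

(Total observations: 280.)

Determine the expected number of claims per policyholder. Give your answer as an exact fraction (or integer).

101/28

Total = 280, so P(claims=0) = 30/280, etc.
E[X] = (3/28)·0 + (1/7)·1 + (5/28)·2 + (9/28)·5 + (1/4)·6
     = 101/28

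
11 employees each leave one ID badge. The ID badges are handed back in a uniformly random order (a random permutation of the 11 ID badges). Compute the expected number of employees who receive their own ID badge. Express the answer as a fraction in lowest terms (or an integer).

1

Let Xᵢ = 1 if person i gets their own ID badge. For each i, P(Xᵢ=1) = 1/11.
By linearity of expectation, E[X₁+…+X_11] = 11·(1/11) = 1.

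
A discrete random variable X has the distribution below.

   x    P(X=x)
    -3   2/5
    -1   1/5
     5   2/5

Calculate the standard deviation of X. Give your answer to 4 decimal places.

E[X] = 3/5, E[X²] = 69/5
Var(X) = E[X²] − (E[X])² = 69/5 − 9/25 = 336/25
SD(X) = √(336/25) ≈ 3.6661

3.6661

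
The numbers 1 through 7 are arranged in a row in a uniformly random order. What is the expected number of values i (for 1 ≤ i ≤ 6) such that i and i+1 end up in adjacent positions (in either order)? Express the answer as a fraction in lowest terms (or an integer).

For each i ∈ {1,…,6}, let Xᵢ = 1 if i and i+1 are adjacent. P(Xᵢ=1) = 2·(7−1)!/7! = 2/7.
By linearity, E[ΣXᵢ] = (6)·(2/7) = 12/7.

12/7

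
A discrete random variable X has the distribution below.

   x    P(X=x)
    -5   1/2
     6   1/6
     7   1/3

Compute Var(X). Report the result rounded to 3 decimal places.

E[X] = (1/2)·(-5) + (1/6)·6 + (1/3)·7 = 5/6
E[X²] = (1/2)·25 + (1/6)·36 + (1/3)·49 = 209/6
Var(X) = 209/6 − (5/6)² = 1229/36 ≈ 34.139

34.139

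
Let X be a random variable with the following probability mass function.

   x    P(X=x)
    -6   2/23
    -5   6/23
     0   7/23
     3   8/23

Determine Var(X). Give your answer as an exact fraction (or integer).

E[X] = (2/23)·(-6) + (6/23)·(-5) + (7/23)·0 + (8/23)·3 = -18/23
E[X²] = (2/23)·36 + (6/23)·25 + (7/23)·0 + (8/23)·9 = 294/23
Var(X) = 294/23 − (-18/23)² = 6438/529

6438/529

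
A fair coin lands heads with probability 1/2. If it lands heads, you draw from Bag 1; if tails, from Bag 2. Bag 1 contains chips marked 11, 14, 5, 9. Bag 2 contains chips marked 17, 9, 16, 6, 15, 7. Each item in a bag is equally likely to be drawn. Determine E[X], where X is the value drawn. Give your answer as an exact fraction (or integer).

257/24

E[X | Bag 1] = (11 + 14 + 5 + 9)/4 = 39/4
E[X | Bag 2] = (17 + 9 + 16 + 6 + 15 + 7)/6 = 35/3
E[X] = (1/2)·39/4 + (1/2)·35/3 = 257/24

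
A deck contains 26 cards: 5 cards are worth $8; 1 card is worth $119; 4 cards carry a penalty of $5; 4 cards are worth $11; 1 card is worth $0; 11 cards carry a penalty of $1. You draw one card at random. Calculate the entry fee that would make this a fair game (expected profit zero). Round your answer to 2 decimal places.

$6.62

E[payout] = (5/26)·8 + (1/26)·119 + (4/26)·(-5) + (4/26)·11 + (1/26)·0 + (11/26)·(-1) = 86/13
Fair fee = E[payout] = 86/13 ≈ $6.62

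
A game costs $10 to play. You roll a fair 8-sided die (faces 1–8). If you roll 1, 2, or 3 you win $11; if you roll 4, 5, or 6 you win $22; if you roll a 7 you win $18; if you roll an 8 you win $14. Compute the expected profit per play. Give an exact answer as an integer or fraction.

E[payout] = (3/8)·11 + (1/8)·14 + (1/8)·18 + (3/8)·22 = 131/8
Expected profit = 131/8 − 10 = 51/8

51/8 dollars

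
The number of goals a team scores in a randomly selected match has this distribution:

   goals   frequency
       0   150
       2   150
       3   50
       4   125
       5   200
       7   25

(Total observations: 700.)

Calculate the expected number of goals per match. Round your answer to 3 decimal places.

Total = 700, so P(goals=0) = 150/700, etc.
E[X] = (3/14)·0 + (3/14)·2 + (1/14)·3 + (5/28)·4 + (2/7)·5 + (1/28)·7
     = 85/28 ≈ 3.036

3.036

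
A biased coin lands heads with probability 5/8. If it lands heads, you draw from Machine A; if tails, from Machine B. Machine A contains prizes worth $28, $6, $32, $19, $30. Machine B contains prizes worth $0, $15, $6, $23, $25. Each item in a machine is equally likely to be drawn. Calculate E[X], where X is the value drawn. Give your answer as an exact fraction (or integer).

E[X | Machine A] = (28 + 6 + 32 + 19 + 30)/5 = 23
E[X | Machine B] = (0 + 15 + 6 + 23 + 25)/5 = 69/5
E[X] = (5/8)·23 + (3/8)·69/5 = 391/20

391/20 dollars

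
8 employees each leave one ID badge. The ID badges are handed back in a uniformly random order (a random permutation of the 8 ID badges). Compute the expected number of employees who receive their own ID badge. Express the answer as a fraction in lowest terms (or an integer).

1

Let Xᵢ = 1 if person i gets their own ID badge. For each i, P(Xᵢ=1) = 1/8.
By linearity of expectation, E[X₁+…+X_8] = 8·(1/8) = 1.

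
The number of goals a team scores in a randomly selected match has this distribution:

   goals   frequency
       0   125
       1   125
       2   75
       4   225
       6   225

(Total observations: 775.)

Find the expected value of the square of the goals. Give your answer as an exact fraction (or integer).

485/31

Total = 775, so P(goals=0) = 125/775, etc.
E[X²] = (5/31)·0 + (5/31)·1 + (3/31)·4 + (9/31)·16 + (9/31)·36
     = 485/31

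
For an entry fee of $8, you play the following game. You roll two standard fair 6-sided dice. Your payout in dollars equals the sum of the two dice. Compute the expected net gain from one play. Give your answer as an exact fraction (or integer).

-$1

Distribution of the sum of the two dice: 2 w.p. 1/36, 3 w.p. 1/18, 4 w.p. 1/12, 5 w.p. 1/9, 6 w.p. 5/36, 7 w.p. 1/6, …
E[payout] = (1/36)·2 + (1/18)·3 + (1/12)·4 + (1/9)·5 + (5/36)·6 + (1/6)·7 + (5/36)·8 + (1/9)·9 + (1/12)·10 + (1/18)·11 + (1/36)·12 = 7
Expected profit = 7 − 8 = -1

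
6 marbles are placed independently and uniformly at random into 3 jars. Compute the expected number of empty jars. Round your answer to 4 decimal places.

Let Xⱼ=1 if jar j is empty. P(Xⱼ=1) = ((3-1)/3)^6 = 64/729.
By linearity, E[#empty] = 3·64/729 = 64/243.
≈ 0.2634

0.2634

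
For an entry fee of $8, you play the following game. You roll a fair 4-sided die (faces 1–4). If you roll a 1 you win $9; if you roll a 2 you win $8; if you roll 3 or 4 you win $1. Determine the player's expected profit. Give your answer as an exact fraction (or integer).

E[payout] = (1/2)·1 + (1/4)·8 + (1/4)·9 = 19/4
Expected profit = 19/4 − 8 = -13/4

-13/4 dollars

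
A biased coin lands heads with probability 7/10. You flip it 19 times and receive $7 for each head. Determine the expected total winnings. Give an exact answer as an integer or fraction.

E[#heads] = 19·7/10 = 133/10 (linearity over flips).
E[winnings] = 7·133/10 = 931/10.

931/10 dollars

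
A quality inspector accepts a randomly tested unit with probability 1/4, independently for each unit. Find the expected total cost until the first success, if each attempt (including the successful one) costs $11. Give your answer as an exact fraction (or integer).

E[#attempts] = 1/p = 4; E[cost] = 11·4 = 44.

$44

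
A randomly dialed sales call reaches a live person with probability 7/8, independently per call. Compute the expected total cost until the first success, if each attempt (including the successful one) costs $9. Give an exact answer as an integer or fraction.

E[#attempts] = 1/p = 8/7; E[cost] = 9·8/7 = 72/7.

72/7 dollars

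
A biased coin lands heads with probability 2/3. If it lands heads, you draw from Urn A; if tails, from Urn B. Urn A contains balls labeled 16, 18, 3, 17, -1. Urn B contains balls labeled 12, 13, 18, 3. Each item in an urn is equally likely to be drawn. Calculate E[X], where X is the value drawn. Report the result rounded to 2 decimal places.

10.90

E[X | Urn A] = (16 + 18 + 3 + 17 − 1)/5 = 53/5
E[X | Urn B] = (12 + 13 + 18 + 3)/4 = 23/2
E[X] = (2/3)·53/5 + (1/3)·23/2 = 109/10 ≈ 10.90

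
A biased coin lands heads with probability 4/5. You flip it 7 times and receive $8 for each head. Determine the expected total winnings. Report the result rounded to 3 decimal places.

E[#heads] = 7·4/5 = 28/5 (linearity over flips).
E[winnings] = 8·28/5 = 224/5.
≈ 44.800

$44.800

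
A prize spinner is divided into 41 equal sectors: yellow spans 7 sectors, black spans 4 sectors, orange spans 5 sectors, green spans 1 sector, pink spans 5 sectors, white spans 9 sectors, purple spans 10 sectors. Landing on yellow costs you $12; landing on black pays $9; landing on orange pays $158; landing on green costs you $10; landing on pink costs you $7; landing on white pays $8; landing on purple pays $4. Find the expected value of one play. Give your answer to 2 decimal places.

$19.73

E[payout] = (7/41)·(-12) + (4/41)·9 + (5/41)·158 + (1/41)·(-10) + (5/41)·(-7) + (9/41)·8 + (10/41)·4 = 809/41
≈ $19.73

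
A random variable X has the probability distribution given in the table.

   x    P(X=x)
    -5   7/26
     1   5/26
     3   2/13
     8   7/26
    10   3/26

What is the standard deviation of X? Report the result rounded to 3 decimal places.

E[X] = 34/13, E[X²] = 482/13
Var(X) = E[X²] − (E[X])² = 482/13 − 1156/169 = 5110/169
SD(X) = √(5110/169) ≈ 5.499

5.499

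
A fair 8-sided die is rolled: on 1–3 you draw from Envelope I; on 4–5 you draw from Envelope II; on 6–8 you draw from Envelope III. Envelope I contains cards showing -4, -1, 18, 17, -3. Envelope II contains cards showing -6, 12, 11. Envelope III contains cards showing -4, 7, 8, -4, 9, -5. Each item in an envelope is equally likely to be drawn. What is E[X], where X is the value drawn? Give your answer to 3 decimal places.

4.129

E[X | Envelope I] = (-4 − 1 + 18 + 17 − 3)/5 = 27/5
E[X | Envelope II] = (-6 + 12 + 11)/3 = 17/3
E[X | Envelope III] = (-4 + 7 + 8 − 4 + 9 − 5)/6 = 11/6
E[X] = (3/8)·27/5 + (1/4)·17/3 + (3/8)·11/6 = 991/240 ≈ 4.129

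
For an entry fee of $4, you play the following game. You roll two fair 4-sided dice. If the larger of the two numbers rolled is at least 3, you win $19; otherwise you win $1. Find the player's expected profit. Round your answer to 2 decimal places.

E[payout] = (1/4)·1 + (3/4)·19 = 29/2
Expected profit = 29/2 − 4 = 21/2 ≈ $10.50

$10.50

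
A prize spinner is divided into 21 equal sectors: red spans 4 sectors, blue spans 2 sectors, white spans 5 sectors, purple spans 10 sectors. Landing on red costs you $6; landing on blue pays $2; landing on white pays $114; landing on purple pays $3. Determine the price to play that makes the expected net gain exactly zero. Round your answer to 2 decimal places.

E[payout] = (4/21)·(-6) + (2/21)·2 + (5/21)·114 + (10/21)·3 = 580/21
Fair fee = E[payout] = 580/21 ≈ $27.62

$27.62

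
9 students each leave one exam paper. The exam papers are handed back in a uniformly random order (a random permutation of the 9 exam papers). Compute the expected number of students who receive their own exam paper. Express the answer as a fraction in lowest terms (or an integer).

Let Xᵢ = 1 if person i gets their own exam paper. For each i, P(Xᵢ=1) = 1/9.
By linearity of expectation, E[X₁+…+X_9] = 9·(1/9) = 1.

1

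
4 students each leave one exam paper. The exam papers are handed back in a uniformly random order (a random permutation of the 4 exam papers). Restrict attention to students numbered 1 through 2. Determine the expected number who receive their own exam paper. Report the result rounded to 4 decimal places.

Let Xᵢ = 1 if person i gets their own exam paper. For each i, P(Xᵢ=1) = 1/4.
By linearity of expectation, E[X₁+…+X_2] = 2·(1/4) = 1/2.
≈ 0.5000

0.5000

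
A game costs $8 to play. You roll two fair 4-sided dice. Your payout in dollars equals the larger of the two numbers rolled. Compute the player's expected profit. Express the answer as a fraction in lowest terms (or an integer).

-39/8 dollars

Distribution of the larger of the two numbers rolled: 1 w.p. 1/16, 2 w.p. 3/16, 3 w.p. 5/16, 4 w.p. 7/16
E[payout] = (1/16)·1 + (3/16)·2 + (5/16)·3 + (7/16)·4 = 25/8
Expected profit = 25/8 − 8 = -39/8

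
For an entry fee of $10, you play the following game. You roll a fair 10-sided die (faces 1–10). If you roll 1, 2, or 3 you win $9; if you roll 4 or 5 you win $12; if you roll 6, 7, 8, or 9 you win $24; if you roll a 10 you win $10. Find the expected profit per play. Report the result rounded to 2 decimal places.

E[payout] = (3/10)·9 + (1/10)·10 + (1/5)·12 + (2/5)·24 = 157/10
Expected profit = 157/10 − 10 = 57/10 ≈ $5.70

$5.70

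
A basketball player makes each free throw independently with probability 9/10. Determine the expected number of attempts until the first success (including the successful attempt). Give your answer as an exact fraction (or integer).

10/9

For a geometric distribution, E[trials] = 1/p = 1/(9/10) = 10/9.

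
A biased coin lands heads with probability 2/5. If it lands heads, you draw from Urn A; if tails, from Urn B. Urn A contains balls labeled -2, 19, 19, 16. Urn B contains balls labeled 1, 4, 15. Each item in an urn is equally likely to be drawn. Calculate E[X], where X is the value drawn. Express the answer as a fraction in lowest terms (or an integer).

E[X | Urn A] = (-2 + 19 + 19 + 16)/4 = 13
E[X | Urn B] = (1 + 4 + 15)/3 = 20/3
E[X] = (2/5)·13 + (3/5)·20/3 = 46/5

46/5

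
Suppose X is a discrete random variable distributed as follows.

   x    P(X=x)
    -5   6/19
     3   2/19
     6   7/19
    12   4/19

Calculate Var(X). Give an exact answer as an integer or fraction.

E[X] = (6/19)·(-5) + (2/19)·3 + (7/19)·6 + (4/19)·12 = 66/19
E[X²] = (6/19)·25 + (2/19)·9 + (7/19)·36 + (4/19)·144 = 996/19
Var(X) = 996/19 − (66/19)² = 14568/361

14568/361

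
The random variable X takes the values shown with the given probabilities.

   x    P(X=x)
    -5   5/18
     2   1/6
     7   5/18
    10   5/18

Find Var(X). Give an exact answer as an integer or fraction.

320/9

E[X] = (5/18)·(-5) + (1/6)·2 + (5/18)·7 + (5/18)·10 = 11/3
E[X²] = (5/18)·25 + (1/6)·4 + (5/18)·49 + (5/18)·100 = 49
Var(X) = 49 − (11/3)² = 320/9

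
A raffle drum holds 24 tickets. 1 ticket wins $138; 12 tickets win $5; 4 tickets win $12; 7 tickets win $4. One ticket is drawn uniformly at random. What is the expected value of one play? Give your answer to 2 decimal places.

$11.42

E[payout] = (1/24)·138 + (12/24)·5 + (4/24)·12 + (7/24)·4 = 137/12
≈ $11.42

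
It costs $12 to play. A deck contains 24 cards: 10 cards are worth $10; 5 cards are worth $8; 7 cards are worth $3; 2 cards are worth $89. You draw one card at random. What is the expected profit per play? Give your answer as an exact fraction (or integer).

17/8 dollars

E[payout] = (10/24)·10 + (5/24)·8 + (7/24)·3 + (2/24)·89 = 113/8
Expected profit = 113/8 − 12 = 17/8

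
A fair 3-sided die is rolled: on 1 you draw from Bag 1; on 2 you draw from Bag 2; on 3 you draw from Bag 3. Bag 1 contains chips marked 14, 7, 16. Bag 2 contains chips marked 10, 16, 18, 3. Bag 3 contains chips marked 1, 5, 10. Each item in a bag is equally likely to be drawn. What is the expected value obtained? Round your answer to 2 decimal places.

9.81

E[X | Bag 1] = (14 + 7 + 16)/3 = 37/3
E[X | Bag 2] = (10 + 16 + 18 + 3)/4 = 47/4
E[X | Bag 3] = (1 + 5 + 10)/3 = 16/3
E[X] = (1/3)·37/3 + (1/3)·47/4 + (1/3)·16/3 = 353/36 ≈ 9.81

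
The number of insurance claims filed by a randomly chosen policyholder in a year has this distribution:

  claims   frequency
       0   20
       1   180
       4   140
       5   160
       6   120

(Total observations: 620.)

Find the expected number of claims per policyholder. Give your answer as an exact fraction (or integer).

113/31

Total = 620, so P(claims=0) = 20/620, etc.
E[X] = (1/31)·0 + (9/31)·1 + (7/31)·4 + (8/31)·5 + (6/31)·6
     = 113/31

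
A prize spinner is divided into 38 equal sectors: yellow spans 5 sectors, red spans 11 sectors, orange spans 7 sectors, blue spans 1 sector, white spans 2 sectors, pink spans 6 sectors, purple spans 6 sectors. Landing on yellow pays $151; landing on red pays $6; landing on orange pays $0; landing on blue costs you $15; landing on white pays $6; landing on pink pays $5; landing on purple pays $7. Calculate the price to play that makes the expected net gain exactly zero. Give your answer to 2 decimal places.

E[payout] = (5/38)·151 + (11/38)·6 + (7/38)·0 + (1/38)·(-15) + (2/38)·6 + (6/38)·5 + (6/38)·7 = 445/19
Fair fee = E[payout] = 445/19 ≈ $23.42

$23.42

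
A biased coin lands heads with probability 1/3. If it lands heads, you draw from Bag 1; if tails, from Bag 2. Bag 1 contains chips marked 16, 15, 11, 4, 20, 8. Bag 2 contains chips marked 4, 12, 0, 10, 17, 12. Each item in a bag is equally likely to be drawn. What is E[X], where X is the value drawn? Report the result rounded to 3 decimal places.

10.222

E[X | Bag 1] = (16 + 15 + 11 + 4 + 20 + 8)/6 = 37/3
E[X | Bag 2] = (4 + 12 + 0 + 10 + 17 + 12)/6 = 55/6
E[X] = (1/3)·37/3 + (2/3)·55/6 = 92/9 ≈ 10.222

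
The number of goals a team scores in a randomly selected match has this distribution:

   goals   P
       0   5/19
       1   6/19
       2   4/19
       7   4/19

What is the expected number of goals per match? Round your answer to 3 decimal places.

2.211

E[X] = (5/19)·0 + (6/19)·1 + (4/19)·2 + (4/19)·7
     = 42/19 ≈ 2.211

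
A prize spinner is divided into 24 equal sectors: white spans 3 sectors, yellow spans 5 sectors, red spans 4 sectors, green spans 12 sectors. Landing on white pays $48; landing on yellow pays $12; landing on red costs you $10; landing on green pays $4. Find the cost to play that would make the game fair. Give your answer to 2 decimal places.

$8.83

E[payout] = (3/24)·48 + (5/24)·12 + (4/24)·(-10) + (12/24)·4 = 53/6
Fair fee = E[payout] = 53/6 ≈ $8.83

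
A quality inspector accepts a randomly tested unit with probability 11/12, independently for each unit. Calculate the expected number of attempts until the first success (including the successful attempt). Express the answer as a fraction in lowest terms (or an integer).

12/11

For a geometric distribution, E[trials] = 1/p = 1/(11/12) = 12/11.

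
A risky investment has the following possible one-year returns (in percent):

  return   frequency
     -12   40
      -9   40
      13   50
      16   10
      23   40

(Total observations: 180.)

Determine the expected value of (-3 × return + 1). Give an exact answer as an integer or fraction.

-83/6

Total = 180, so P(return=-12) = 40/180, etc.
E[-3x+1] = (2/9)·37 + (2/9)·28 + (5/18)·(-38) + (1/18)·(-47) + (2/9)·(-68)
     = -83/6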